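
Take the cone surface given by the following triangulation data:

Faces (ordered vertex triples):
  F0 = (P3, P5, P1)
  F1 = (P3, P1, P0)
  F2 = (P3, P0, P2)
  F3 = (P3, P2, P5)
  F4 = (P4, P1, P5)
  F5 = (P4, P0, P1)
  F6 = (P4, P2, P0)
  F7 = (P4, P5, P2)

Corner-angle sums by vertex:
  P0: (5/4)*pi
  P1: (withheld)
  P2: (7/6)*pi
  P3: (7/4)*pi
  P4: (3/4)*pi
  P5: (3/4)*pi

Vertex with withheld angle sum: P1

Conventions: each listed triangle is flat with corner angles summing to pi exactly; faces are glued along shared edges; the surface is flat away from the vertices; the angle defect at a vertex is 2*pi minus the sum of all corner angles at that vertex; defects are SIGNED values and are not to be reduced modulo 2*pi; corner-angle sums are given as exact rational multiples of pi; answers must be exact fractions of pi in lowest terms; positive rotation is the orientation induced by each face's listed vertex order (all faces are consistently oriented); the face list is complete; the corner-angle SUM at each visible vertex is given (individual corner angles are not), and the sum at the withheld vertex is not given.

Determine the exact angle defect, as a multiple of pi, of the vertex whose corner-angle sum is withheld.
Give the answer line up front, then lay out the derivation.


Answer: defect(P1) = -pi/3

V = 6, E = 12, F = 8; chi = V - E + F = 2
Gauss-Bonnet: total defect = 2*pi*chi = 4*pi; visible defects sum to (13/3)*pi


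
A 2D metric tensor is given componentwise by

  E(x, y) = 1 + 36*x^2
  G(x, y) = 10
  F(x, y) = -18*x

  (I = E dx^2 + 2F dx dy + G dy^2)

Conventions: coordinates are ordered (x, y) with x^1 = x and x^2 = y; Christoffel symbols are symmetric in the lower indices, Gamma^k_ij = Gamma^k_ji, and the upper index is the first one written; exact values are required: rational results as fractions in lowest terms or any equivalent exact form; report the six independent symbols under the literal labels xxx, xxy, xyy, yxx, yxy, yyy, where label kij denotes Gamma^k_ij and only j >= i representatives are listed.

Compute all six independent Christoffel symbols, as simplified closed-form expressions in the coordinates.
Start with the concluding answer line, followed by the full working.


Answer: Gamma_xxx = 18*x/(18*x^2 + 5), Gamma_xxy = 0, Gamma_xyy = 0, Gamma_yxx = -9/(18*x^2 + 5), Gamma_yxy = 0, Gamma_yyy = 0

E = 1 + 36*x^2; F = -18*x; G = 10
Gamma^k_ij = (1/2) g^{kl} (d_i g_jl + d_j g_il - d_l g_ij), with g^inv = (1/(EG-F^2)) [[G, -F], [-F, E]]
first partials: E_x = 72*x, E_y = 0, F_x = -18, F_y = 0, G_x = 0, G_y = 0
D = EG - F^2 = 10 + 36*x^2
expanded: Gamma^x_xx = (G E_x - 2F F_x + F E_y)/(2D), Gamma^x_xy = (G E_y - F G_x)/(2D), Gamma^x_yy = (2G F_y - G G_x - F G_y)/(2D), Gamma^y_xx = (2E F_x - E E_y - F E_x)/(2D), Gamma^y_xy = (E G_x - F E_y)/(2D), Gamma^y_yy = (E G_y - 2F F_y + F G_x)/(2D); substitute and cancel common factors


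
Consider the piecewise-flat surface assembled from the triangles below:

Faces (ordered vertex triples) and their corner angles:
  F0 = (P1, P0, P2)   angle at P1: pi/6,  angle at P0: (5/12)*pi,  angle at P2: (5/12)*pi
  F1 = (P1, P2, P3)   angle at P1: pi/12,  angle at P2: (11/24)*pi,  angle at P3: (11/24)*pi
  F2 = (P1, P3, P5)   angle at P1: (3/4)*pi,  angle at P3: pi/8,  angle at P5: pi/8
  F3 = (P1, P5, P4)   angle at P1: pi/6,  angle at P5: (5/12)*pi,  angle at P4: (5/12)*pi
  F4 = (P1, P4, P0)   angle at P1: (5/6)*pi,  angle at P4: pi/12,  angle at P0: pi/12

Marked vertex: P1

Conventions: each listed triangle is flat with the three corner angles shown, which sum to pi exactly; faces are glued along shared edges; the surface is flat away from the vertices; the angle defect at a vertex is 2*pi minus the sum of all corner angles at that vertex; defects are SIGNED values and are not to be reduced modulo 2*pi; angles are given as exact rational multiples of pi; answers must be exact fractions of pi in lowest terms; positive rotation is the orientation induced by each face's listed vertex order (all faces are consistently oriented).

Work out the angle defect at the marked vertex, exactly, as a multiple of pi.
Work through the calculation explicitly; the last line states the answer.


Sum of corner angles at P1: 2*pi
defect = 2*pi - 2*pi

Answer: defect(P1) = 0


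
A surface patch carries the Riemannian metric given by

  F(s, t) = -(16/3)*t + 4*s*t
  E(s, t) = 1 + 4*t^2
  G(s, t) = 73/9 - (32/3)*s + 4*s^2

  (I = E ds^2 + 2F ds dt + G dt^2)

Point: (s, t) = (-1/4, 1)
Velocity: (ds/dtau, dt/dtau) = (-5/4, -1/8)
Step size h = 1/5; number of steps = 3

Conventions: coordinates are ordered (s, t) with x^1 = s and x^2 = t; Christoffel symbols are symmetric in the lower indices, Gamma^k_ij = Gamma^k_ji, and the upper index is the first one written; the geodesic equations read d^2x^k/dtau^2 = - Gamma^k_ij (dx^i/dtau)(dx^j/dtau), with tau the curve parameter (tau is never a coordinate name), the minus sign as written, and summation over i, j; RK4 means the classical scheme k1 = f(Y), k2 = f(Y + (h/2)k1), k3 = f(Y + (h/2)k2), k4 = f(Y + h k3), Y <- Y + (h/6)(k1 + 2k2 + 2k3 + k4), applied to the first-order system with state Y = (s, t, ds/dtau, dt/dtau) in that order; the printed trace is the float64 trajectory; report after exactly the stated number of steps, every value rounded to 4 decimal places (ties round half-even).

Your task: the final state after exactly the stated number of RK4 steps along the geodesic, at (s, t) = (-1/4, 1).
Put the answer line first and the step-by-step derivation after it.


Answer: s = -1.0103, t = 0.9438, ds/dtau = -1.2788, dt/dtau = -0.0692

f(Y) = (ds/dtau, dt/dtau, -Gamma^s_ij Y'^i Y'^j, -Gamma^t_ij Y'^i Y'^j) with the Gammas evaluated at the stage position; h = 0.200000; intermediate values shown to 6 dp
step 0: s = -0.2500, t = 1.0000, ds/dtau = -1.2500, dt/dtau = -0.1250
step 1:
  k1: at (s, t) = (-0.250000, 1.000000), (ds/dtau, dt/dtau) = (-1.250000, -0.125000); Gamma_sss = 0.000000, Gamma_sst = 0.266174, Gamma_stt = 0.000000, Gamma_tss = 0.000000, Gamma_tst = -0.421442, Gamma_ttt = 0.000000; k1 = (-1.250000, -0.125000, -0.083179, 0.131701)
  k2: at (s, t) = (-0.375000, 0.987500), (ds/dtau, dt/dtau) = (-1.258318, -0.111830); Gamma_sss = 0.000000, Gamma_sst = 0.238322, Gamma_stt = 0.000000, Gamma_tss = 0.000000, Gamma_tst = -0.412286, Gamma_ttt = 0.000000; k2 = (-1.258318, -0.111830, -0.067072, 0.116032)
  k3: at (s, t) = (-0.375832, 0.988817), (ds/dtau, dt/dtau) = (-1.256707, -0.113397); Gamma_sss = 0.000000, Gamma_sst = 0.238326, Gamma_stt = 0.000000, Gamma_tss = 0.000000, Gamma_tst = -0.411946, Gamma_ttt = 0.000000; k3 = (-1.256707, -0.113397, -0.067926, 0.117410)
  k4: at (s, t) = (-0.501341, 0.977321), (ds/dtau, dt/dtau) = (-1.263585, -0.101518); Gamma_sss = 0.000000, Gamma_sst = 0.213800, Gamma_stt = 0.000000, Gamma_tss = 0.000000, Gamma_tst = -0.401356, Gamma_ttt = 0.000000; k4 = (-1.263585, -0.101518, -0.054851, 0.102969)
  Y <- Y + (h/6)(k1 + 2k2 + 2k3 + k4): s = -0.5015, t = 0.9774, ds/dtau = -1.2636, dt/dtau = -0.1016
step 2:
  k1: at (s, t) = (-0.501455, 0.977434), (ds/dtau, dt/dtau) = (-1.263601, -0.101615); Gamma_sss = 0.000000, Gamma_sst = 0.213795, Gamma_stt = 0.000000, Gamma_tss = 0.000000, Gamma_tst = -0.401325, Gamma_ttt = 0.000000; k1 = (-1.263601, -0.101615, -0.054903, 0.103061)
  k2: at (s, t) = (-0.627815, 0.967273), (ds/dtau, dt/dtau) = (-1.269091, -0.091309); Gamma_sss = 0.000000, Gamma_sst = 0.192235, Gamma_stt = 0.000000, Gamma_tss = 0.000000, Gamma_tst = -0.389757, Gamma_ttt = 0.000000; k2 = (-1.269091, -0.091309, -0.044552, 0.090329)
  k3: at (s, t) = (-0.628364, 0.968303), (ds/dtau, dt/dtau) = (-1.268056, -0.092582); Gamma_sss = 0.000000, Gamma_sst = 0.192281, Gamma_stt = 0.000000, Gamma_tss = 0.000000, Gamma_tst = -0.389545, Gamma_ttt = 0.000000; k3 = (-1.268056, -0.092582, -0.045147, 0.091464)
  k4: at (s, t) = (-0.755066, 0.958918), (ds/dtau, dt/dtau) = (-1.272630, -0.083322); Gamma_sss = 0.000000, Gamma_sst = 0.173374, Gamma_stt = 0.000000, Gamma_tss = 0.000000, Gamma_tst = -0.377585, Gamma_ttt = 0.000000; k4 = (-1.272630, -0.083322, -0.036768, 0.080077)
  Y <- Y + (h/6)(k1 + 2k2 + 2k3 + k4): s = -0.7551, t = 0.9590, ds/dtau = -1.2726, dt/dtau = -0.0834
step 3:
  k1: at (s, t) = (-0.755139, 0.959010), (ds/dtau, dt/dtau) = (-1.272637, -0.083391); Gamma_sss = 0.000000, Gamma_sst = 0.173375, Gamma_stt = 0.000000, Gamma_tss = 0.000000, Gamma_tst = -0.377566, Gamma_ttt = 0.000000; k1 = (-1.272637, -0.083391, -0.036799, 0.080139)
  k2: at (s, t) = (-0.882402, 0.950671), (ds/dtau, dt/dtau) = (-1.276316, -0.075377); Gamma_sss = 0.000000, Gamma_sst = 0.156792, Gamma_stt = 0.000000, Gamma_tss = 0.000000, Gamma_tst = -0.365436, Gamma_ttt = 0.000000; k2 = (-1.276316, -0.075377, -0.030168, 0.070313)
  k3: at (s, t) = (-0.882770, 0.951473), (ds/dtau, dt/dtau) = (-1.275653, -0.076359); Gamma_sss = 0.000000, Gamma_sst = 0.156843, Gamma_stt = 0.000000, Gamma_tss = 0.000000, Gamma_tst = -0.365307, Gamma_ttt = 0.000000; k3 = (-1.275653, -0.076359, -0.030555, 0.071168)
  k4: at (s, t) = (-1.010269, 0.943738), (ds/dtau, dt/dtau) = (-1.278748, -0.069157); Gamma_sss = 0.000000, Gamma_sst = 0.142277, Gamma_stt = 0.000000, Gamma_tss = 0.000000, Gamma_tst = -0.353319, Gamma_ttt = 0.000000; k4 = (-1.278748, -0.069157, -0.025164, 0.062491)
  Y <- Y + (h/6)(k1 + 2k2 + 2k3 + k4): s = -1.0103, t = 0.9438, ds/dtau = -1.2788, dt/dtau = -0.0692


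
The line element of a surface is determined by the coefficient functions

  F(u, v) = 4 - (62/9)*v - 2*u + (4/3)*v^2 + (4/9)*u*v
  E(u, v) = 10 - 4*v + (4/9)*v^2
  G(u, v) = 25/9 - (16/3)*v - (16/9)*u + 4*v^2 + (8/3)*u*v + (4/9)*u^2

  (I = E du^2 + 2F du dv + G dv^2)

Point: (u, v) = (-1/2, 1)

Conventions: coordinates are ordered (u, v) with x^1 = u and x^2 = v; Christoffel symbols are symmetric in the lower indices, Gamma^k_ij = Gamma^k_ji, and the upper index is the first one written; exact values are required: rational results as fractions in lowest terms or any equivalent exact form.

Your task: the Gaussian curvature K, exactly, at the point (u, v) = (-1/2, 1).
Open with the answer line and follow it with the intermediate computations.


Answer: K = -36/3481

E = 58/9, F = -7/9, G = 10/9, EG - F^2 = 59/9 at the point
E_u = 0, E_v = -28/9, F_u = -14/9, F_v = -40/9, G_u = 4/9, G_v = 4/3
E_vv = 8/9, F_uv = 4/9, G_uu = 8/9
Brioschi: K = (det M1 - det M2) / (EG - F^2)^2 with the standard first/second-derivative matrices M1, M2.
M1 = [[-E_vv/2 + F_uv - G_uu/2, E_u/2, F_u - E_v/2], [F_v - G_u/2, E, F], [G_v/2, F, G]] = [[-4/9, 0, 0], [-14/3, 58/9, -7/9], [2/3, -7/9, 10/9]]; det M1 = -236/81
M2 = [[0, E_v/2, G_u/2], [E_v/2, E, F], [G_u/2, F, G]] = [[0, -14/9, 2/9], [-14/9, 58/9, -7/9], [2/9, -7/9, 10/9]]; det M2 = -200/81
det M1 - det M2 = -4/9; K = -4/9 / (59/9)^2 = -36/3481


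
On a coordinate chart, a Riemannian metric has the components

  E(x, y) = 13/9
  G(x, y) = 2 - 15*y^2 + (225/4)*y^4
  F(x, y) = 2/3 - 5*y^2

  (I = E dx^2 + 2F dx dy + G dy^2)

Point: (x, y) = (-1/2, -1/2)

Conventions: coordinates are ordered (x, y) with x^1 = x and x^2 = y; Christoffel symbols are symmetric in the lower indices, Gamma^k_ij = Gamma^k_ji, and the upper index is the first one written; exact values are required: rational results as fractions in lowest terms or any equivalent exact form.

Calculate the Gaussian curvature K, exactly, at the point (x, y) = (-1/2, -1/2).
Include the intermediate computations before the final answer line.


E = 13/9, F = -7/12, G = 113/64, EG - F^2 = 1273/576 at the point
E_x = 0, E_y = 0, F_x = 0, F_y = 5, G_x = 0, G_y = -105/8
E_yy = 0, F_xy = 0, G_xx = 0
Using the Brioschi determinant formula for K from the metric derivatives:
M1 = [[-E_yy/2 + F_xy - G_xx/2, E_x/2, F_x - E_y/2], [F_y - G_x/2, E, F], [G_y/2, F, G]] = [[0, 0, 0], [5, 13/9, -7/12], [-105/16, -7/12, 113/64]]; det M1 = 0
M2 = [[0, E_y/2, G_x/2], [E_y/2, E, F], [G_x/2, F, G]] = [[0, 0, 0], [0, 13/9, -7/12], [0, -7/12, 113/64]]; det M2 = 0
det M1 - det M2 = 0; K = 0 / (1273/576)^2 = 0

Answer: K = 0


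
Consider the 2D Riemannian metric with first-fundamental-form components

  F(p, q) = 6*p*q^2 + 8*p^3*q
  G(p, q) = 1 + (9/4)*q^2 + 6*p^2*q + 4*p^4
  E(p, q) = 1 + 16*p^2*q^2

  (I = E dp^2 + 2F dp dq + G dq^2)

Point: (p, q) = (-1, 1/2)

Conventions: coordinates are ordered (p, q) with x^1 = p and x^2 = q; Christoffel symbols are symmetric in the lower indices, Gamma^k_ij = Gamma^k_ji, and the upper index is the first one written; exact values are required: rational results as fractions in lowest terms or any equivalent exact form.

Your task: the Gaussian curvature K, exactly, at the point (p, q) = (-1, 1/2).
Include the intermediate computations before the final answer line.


E = 5, F = -11/2, G = 137/16, EG - F^2 = 201/16 at the point
E_p = -8, E_q = 16, F_p = 27/2, F_q = -14, G_p = -22, G_q = 33/4
E_qq = 32, F_pq = 30, G_pp = 54
The intrinsic route: Brioschi's K = (det M1 - det M2)/(EG - F^2)^2.
M1 = [[-E_qq/2 + F_pq - G_pp/2, E_p/2, F_p - E_q/2], [F_q - G_p/2, E, F], [G_q/2, F, G]] = [[-13, -4, 11/2], [-3, 5, -11/2], [33/8, -11/2, 137/16]]; det M1 = -198
M2 = [[0, E_q/2, G_p/2], [E_q/2, E, F], [G_p/2, F, G]] = [[0, 8, -11], [8, 5, -11/2], [-11, -11/2, 137/16]]; det M2 = -185
det M1 - det M2 = -13; K = -13 / (201/16)^2 = -3328/40401

Answer: K = -3328/40401


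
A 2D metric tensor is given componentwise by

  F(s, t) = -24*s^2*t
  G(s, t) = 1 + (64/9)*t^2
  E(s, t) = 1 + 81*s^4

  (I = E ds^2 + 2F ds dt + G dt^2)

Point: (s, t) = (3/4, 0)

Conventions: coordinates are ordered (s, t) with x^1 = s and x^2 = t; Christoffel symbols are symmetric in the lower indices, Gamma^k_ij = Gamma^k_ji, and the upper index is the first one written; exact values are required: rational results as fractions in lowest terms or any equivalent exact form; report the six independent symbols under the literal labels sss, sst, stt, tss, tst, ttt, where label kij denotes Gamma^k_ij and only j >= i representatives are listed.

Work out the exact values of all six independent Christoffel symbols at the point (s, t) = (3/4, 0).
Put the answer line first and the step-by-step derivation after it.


Answer: Gamma_sss = 17496/6817, Gamma_sst = 0, Gamma_stt = -3456/6817, Gamma_tss = 0, Gamma_tst = 0, Gamma_ttt = 0

E = 6817/256, F = 0, G = 1 at the point
E_s = 2187/16, E_t = 0, F_s = 0, F_t = -27/2, G_s = 0, G_t = 0
EG - F^2 = 6817/256;  g^inv = (256/6817) * [[1, 0], [0, 6817/256]]
first-kind symbols [ij,l] = (1/2)(d_i g_jl + d_j g_il - d_l g_ij): [ss,s] = E_s/2 = 2187/32, [ss,t] = F_s - E_t/2 = 0, [st,s] = E_t/2 = 0, [st,t] = G_s/2 = 0, [tt,s] = F_t - G_s/2 = -27/2, [tt,t] = G_t/2 = 0
Gamma^s_ij = (G*[ij,s] - F*[ij,t])/(EG - F^2), Gamma^t_ij = (E*[ij,t] - F*[ij,s])/(EG - F^2)


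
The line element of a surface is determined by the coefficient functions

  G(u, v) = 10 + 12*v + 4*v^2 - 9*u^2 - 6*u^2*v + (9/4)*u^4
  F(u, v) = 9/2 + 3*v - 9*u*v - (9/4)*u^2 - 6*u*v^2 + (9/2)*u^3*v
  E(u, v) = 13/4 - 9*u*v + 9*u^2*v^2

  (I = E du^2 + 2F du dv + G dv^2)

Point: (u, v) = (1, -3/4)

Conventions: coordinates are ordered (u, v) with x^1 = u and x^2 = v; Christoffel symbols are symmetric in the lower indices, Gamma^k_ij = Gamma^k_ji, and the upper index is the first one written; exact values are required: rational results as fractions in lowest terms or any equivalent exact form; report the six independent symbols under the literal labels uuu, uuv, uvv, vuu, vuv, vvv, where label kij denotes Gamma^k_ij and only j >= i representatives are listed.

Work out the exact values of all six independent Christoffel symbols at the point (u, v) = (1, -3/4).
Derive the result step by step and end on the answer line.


E = 241/16, F = 0, G = 1 at the point
E_u = 135/8, E_v = -45/2, F_u = -45/4, F_v = 15/2, G_u = 0, G_v = 0
EG - F^2 = 241/16;  g^inv = (16/241) * [[1, 0], [0, 241/16]]
first-kind symbols [ij,l] = (1/2)(d_i g_jl + d_j g_il - d_l g_ij): [uu,u] = E_u/2 = 135/16, [uu,v] = F_u - E_v/2 = 0, [uv,u] = E_v/2 = -45/4, [uv,v] = G_u/2 = 0, [vv,u] = F_v - G_u/2 = 15/2, [vv,v] = G_v/2 = 0
Gamma^u_ij = (G*[ij,u] - F*[ij,v])/(EG - F^2), Gamma^v_ij = (E*[ij,v] - F*[ij,u])/(EG - F^2)

Answer: Gamma_uuu = 135/241, Gamma_uuv = -180/241, Gamma_uvv = 120/241, Gamma_vuu = 0, Gamma_vuv = 0, Gamma_vvv = 0


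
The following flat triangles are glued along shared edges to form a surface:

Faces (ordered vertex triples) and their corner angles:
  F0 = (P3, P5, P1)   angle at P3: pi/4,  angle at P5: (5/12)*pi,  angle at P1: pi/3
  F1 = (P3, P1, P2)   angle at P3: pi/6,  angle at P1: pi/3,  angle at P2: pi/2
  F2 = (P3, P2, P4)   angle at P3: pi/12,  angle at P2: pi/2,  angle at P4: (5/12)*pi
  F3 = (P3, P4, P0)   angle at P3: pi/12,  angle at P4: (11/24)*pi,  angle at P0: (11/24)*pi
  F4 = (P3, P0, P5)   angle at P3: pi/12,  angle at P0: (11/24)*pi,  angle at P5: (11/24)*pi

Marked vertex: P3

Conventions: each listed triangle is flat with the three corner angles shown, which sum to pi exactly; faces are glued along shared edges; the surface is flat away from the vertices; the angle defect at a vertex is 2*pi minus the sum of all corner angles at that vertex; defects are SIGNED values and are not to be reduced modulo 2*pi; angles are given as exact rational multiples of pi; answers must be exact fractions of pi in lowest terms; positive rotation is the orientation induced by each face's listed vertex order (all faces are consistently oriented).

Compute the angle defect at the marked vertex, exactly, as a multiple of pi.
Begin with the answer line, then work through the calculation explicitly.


Answer: defect(P3) = (4/3)*pi

Sum of corner angles at P3: (2/3)*pi
defect = 2*pi - (2/3)*pi


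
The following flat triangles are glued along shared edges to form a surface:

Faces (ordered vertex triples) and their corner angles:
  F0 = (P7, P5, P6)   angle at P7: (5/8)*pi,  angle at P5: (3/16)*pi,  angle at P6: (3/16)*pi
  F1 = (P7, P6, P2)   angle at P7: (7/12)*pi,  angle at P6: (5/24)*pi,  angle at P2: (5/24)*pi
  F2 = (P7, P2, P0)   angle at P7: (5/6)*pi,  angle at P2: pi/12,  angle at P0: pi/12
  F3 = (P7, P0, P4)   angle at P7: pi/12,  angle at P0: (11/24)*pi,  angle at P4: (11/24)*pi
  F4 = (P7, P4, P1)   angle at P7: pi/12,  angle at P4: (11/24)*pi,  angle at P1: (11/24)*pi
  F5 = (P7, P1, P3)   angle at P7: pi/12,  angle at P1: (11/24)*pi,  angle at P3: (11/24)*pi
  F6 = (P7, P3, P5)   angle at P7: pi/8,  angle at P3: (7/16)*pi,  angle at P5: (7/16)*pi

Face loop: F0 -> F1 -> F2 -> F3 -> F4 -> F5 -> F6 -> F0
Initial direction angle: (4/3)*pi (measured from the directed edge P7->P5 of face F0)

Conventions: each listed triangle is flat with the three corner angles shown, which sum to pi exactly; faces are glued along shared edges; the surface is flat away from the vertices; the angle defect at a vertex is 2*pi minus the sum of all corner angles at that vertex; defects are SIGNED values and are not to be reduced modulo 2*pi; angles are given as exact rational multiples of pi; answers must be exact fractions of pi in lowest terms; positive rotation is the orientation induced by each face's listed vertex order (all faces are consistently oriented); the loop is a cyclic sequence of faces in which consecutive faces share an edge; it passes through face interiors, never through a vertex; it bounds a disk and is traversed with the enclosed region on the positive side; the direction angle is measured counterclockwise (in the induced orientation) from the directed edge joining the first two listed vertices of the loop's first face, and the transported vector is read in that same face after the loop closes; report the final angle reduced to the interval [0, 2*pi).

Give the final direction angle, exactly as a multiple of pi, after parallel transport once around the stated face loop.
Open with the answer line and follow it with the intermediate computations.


Answer: final direction angle = (11/12)*pi

enclosed vertex P7: corner angles sum to (29/12)*pi, defect = 2*pi - (29/12)*pi = (-5/12)*pi
the rotation equals the total enclosed defect, so the final angle is initial + defects (mod 2*pi)
final angle = (4/3)*pi - (5/12)*pi = (11/12)*pi (mod 2*pi)


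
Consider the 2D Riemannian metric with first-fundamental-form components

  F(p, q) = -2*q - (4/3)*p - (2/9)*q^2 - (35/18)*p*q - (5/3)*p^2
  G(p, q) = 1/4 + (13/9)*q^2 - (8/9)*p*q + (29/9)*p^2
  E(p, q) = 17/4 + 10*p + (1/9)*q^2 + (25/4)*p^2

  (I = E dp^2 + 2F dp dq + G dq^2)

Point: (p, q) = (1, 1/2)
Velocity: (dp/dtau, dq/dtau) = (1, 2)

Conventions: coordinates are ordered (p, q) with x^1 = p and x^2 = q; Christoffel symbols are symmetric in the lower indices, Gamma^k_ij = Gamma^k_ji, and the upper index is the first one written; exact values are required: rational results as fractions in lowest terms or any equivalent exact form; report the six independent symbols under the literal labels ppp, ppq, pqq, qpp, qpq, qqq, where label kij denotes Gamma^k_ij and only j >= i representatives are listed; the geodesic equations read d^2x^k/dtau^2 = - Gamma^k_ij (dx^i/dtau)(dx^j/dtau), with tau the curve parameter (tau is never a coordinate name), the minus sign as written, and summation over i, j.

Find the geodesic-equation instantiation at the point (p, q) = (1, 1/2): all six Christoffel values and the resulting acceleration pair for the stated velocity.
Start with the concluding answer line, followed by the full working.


Answer: Gamma_ppp = 12305/57397, Gamma_ppq = 19792/57397, Gamma_pqq = -29666/57397, Gamma_qpp = -78190/57397, Gamma_qpq = 80174/57397, Gamma_qqq = -39308/57397; accelerations (d^2p/dtau^2, d^2q/dtau^2) = (27191/57397, -85274/57397)

E = 739/36, F = -181/36, G = 61/18 at the point
E_p = 45/2, E_q = 1/9, F_p = -203/36, F_q = -25/6, G_p = 6, G_q = 5/9
EG - F^2 = 57397/1296;  g^inv = (1296/57397) * [[61/18, 181/36], [181/36, 739/36]]
first-kind symbols [ij,l] = (1/2)(d_i g_jl + d_j g_il - d_l g_ij): [pp,p] = E_p/2 = 45/4, [pp,q] = F_p - E_q/2 = -205/36, [pq,p] = E_q/2 = 1/18, [pq,q] = G_p/2 = 3, [qq,p] = F_q - G_p/2 = -43/6, [qq,q] = G_q/2 = 5/18
Gamma^p_ij = (G*[ij,p] - F*[ij,q])/(EG - F^2), Gamma^q_ij = (E*[ij,q] - F*[ij,p])/(EG - F^2)
Gamma_ppp = 12305/57397, Gamma_ppq = 19792/57397, Gamma_pqq = -29666/57397, Gamma_qpp = -78190/57397, Gamma_qpq = 80174/57397, Gamma_qqq = -39308/57397
d^2p/dtau^2 = -(Gamma_ppp*(1)^2 + 2*Gamma_ppq*(1)*(2) + Gamma_pqq*(2)^2) = 27191/57397
d^2q/dtau^2 = -(Gamma_qpp*(1)^2 + 2*Gamma_qpq*(1)*(2) + Gamma_qqq*(2)^2) = -85274/57397


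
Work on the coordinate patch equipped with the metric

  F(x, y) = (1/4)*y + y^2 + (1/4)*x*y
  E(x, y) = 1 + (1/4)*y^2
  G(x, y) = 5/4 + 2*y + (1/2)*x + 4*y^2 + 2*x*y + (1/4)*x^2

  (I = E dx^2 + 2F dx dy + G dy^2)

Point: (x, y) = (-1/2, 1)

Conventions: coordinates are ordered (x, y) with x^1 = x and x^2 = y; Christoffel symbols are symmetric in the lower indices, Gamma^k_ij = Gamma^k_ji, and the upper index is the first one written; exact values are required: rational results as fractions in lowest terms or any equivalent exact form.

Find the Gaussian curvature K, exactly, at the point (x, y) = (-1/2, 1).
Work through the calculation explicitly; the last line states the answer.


E = 5/4, F = 9/8, G = 97/16, EG - F^2 = 101/16 at the point
E_x = 0, E_y = 1/2, F_x = 1/4, F_y = 17/8, G_x = 9/4, G_y = 9
E_yy = 1/2, F_xy = 1/4, G_xx = 1/2
Compute both Brioschi determinants and normalise by (EG - F^2)^2.
M1 = [[-E_yy/2 + F_xy - G_xx/2, E_x/2, F_x - E_y/2], [F_y - G_x/2, E, F], [G_y/2, F, G]] = [[-1/4, 0, 0], [1, 5/4, 9/8], [9/2, 9/8, 97/16]]; det M1 = -101/64
M2 = [[0, E_y/2, G_x/2], [E_y/2, E, F], [G_x/2, F, G]] = [[0, 1/4, 9/8], [1/4, 5/4, 9/8], [9/8, 9/8, 97/16]]; det M2 = -85/64
det M1 - det M2 = -1/4; K = -1/4 / (101/16)^2 = -64/10201

Answer: K = -64/10201


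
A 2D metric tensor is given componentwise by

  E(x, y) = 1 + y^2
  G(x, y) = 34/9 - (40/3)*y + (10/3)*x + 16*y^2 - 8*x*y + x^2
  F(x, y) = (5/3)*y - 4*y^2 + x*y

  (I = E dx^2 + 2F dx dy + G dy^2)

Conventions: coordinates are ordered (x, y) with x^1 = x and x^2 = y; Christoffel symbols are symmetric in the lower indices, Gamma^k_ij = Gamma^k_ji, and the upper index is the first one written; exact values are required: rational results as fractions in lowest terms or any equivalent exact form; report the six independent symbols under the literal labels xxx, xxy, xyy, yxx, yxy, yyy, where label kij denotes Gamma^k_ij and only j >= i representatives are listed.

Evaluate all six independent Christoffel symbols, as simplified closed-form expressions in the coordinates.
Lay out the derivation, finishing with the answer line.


E = 1 + y^2; F = (5/3)*y - 4*y^2 + x*y; G = 34/9 - (40/3)*y + (10/3)*x + 16*y^2 - 8*x*y + x^2
Gamma^k_ij = (1/2) g^{kl} (d_i g_jl + d_j g_il - d_l g_ij), with g^inv = (1/(EG-F^2)) [[G, -F], [-F, E]]
first partials: E_x = 0, E_y = 2*y, F_x = y, F_y = 5/3 - 8*y + x, G_x = 10/3 - 8*y + 2*x, G_y = -40/3 + 32*y - 8*x
D = EG - F^2 = 34/9 - (40/3)*y + (10/3)*x + 17*y^2 - 8*x*y + x^2
expanded: Gamma^x_xx = (G E_x - 2F F_x + F E_y)/(2D), Gamma^x_xy = (G E_y - F G_x)/(2D), Gamma^x_yy = (2G F_y - G G_x - F G_y)/(2D), Gamma^y_xx = (2E F_x - E E_y - F E_x)/(2D), Gamma^y_xy = (E G_x - F E_y)/(2D), Gamma^y_yy = (E G_y - 2F F_y + F G_x)/(2D); substitute and cancel common factors

Answer: Gamma_xxx = 0, Gamma_xxy = 9*y/(9*x^2 - 72*x*y + 30*x + 153*y^2 - 120*y + 34), Gamma_xyy = -36*y/(9*x^2 - 72*x*y + 30*x + 153*y^2 - 120*y + 34), Gamma_yxx = 0, Gamma_yxy = (9*x - 36*y + 15)/(9*x^2 - 72*x*y + 30*x + 153*y^2 - 120*y + 34), Gamma_yyy = (-36*x + 144*y - 60)/(9*x^2 - 72*x*y + 30*x + 153*y^2 - 120*y + 34)


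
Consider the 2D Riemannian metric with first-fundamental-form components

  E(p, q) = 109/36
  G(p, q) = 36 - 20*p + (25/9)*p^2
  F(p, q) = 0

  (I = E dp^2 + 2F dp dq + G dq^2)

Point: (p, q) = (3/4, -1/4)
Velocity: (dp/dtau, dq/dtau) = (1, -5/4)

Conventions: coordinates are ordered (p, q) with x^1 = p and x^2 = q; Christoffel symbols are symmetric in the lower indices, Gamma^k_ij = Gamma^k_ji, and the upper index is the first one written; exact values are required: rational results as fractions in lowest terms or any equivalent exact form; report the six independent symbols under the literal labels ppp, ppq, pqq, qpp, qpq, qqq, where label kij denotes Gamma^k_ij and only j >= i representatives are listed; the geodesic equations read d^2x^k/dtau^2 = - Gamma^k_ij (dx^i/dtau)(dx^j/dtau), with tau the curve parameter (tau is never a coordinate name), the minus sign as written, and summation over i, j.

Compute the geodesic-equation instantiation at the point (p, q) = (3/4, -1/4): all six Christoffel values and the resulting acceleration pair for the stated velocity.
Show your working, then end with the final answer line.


E = 109/36, F = 0, G = 361/16 at the point
E_p = 0, E_q = 0, F_p = 0, F_q = 0, G_p = -95/6, G_q = 0
EG - F^2 = 39349/576;  g^inv = (576/39349) * [[361/16, 0], [0, 109/36]]
first-kind symbols [ij,l] = (1/2)(d_i g_jl + d_j g_il - d_l g_ij): [pp,p] = E_p/2 = 0, [pp,q] = F_p - E_q/2 = 0, [pq,p] = E_q/2 = 0, [pq,q] = G_p/2 = -95/12, [qq,p] = F_q - G_p/2 = 95/12, [qq,q] = G_q/2 = 0
Gamma^p_ij = (G*[ij,p] - F*[ij,q])/(EG - F^2), Gamma^q_ij = (E*[ij,q] - F*[ij,p])/(EG - F^2)
Gamma_ppp = 0, Gamma_ppq = 0, Gamma_pqq = 285/109, Gamma_qpp = 0, Gamma_qpq = -20/57, Gamma_qqq = 0
d^2p/dtau^2 = -(Gamma_ppp*(1)^2 + 2*Gamma_ppq*(1)*(-5/4) + Gamma_pqq*(-5/4)^2) = -7125/1744
d^2q/dtau^2 = -(Gamma_qpp*(1)^2 + 2*Gamma_qpq*(1)*(-5/4) + Gamma_qqq*(-5/4)^2) = -50/57

Answer: Gamma_ppp = 0, Gamma_ppq = 0, Gamma_pqq = 285/109, Gamma_qpp = 0, Gamma_qpq = -20/57, Gamma_qqq = 0; accelerations (d^2p/dtau^2, d^2q/dtau^2) = (-7125/1744, -50/57)


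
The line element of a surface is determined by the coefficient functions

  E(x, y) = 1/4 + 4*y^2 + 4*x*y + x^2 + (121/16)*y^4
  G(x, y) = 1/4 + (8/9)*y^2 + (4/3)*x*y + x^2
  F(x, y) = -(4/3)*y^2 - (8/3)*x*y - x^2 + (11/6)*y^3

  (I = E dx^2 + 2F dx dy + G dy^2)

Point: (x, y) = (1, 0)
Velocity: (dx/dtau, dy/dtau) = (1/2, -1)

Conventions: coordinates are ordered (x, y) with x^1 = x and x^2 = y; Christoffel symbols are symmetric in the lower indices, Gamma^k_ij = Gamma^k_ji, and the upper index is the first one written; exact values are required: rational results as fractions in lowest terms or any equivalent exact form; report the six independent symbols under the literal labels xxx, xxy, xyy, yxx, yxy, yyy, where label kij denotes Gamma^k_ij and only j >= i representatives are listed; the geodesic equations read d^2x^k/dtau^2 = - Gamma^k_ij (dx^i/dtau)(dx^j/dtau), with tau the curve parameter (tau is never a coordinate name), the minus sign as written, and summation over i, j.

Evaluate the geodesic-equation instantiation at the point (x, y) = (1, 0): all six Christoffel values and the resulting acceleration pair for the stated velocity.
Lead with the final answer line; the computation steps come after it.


Answer: Gamma_xxx = -44/9, Gamma_xxy = 56/9, Gamma_xyy = -188/27, Gamma_yxx = -64/9, Gamma_yxy = 52/9, Gamma_yyy = -136/27; accelerations (d^2x/dtau^2, d^2y/dtau^2) = (389/27, 340/27)

E = 5/4, F = -1, G = 5/4 at the point
E_x = 2, E_y = 4, F_x = -2, F_y = -8/3, G_x = 2, G_y = 4/3
EG - F^2 = 9/16;  g^inv = (16/9) * [[5/4, 1], [1, 5/4]]
first-kind symbols [ij,l] = (1/2)(d_i g_jl + d_j g_il - d_l g_ij): [xx,x] = E_x/2 = 1, [xx,y] = F_x - E_y/2 = -4, [xy,x] = E_y/2 = 2, [xy,y] = G_x/2 = 1, [yy,x] = F_y - G_x/2 = -11/3, [yy,y] = G_y/2 = 2/3
Gamma^x_ij = (G*[ij,x] - F*[ij,y])/(EG - F^2), Gamma^y_ij = (E*[ij,y] - F*[ij,x])/(EG - F^2)
Gamma_xxx = -44/9, Gamma_xxy = 56/9, Gamma_xyy = -188/27, Gamma_yxx = -64/9, Gamma_yxy = 52/9, Gamma_yyy = -136/27
d^2x/dtau^2 = -(Gamma_xxx*(1/2)^2 + 2*Gamma_xxy*(1/2)*(-1) + Gamma_xyy*(-1)^2) = 389/27
d^2y/dtau^2 = -(Gamma_yxx*(1/2)^2 + 2*Gamma_yxy*(1/2)*(-1) + Gamma_yyy*(-1)^2) = 340/27


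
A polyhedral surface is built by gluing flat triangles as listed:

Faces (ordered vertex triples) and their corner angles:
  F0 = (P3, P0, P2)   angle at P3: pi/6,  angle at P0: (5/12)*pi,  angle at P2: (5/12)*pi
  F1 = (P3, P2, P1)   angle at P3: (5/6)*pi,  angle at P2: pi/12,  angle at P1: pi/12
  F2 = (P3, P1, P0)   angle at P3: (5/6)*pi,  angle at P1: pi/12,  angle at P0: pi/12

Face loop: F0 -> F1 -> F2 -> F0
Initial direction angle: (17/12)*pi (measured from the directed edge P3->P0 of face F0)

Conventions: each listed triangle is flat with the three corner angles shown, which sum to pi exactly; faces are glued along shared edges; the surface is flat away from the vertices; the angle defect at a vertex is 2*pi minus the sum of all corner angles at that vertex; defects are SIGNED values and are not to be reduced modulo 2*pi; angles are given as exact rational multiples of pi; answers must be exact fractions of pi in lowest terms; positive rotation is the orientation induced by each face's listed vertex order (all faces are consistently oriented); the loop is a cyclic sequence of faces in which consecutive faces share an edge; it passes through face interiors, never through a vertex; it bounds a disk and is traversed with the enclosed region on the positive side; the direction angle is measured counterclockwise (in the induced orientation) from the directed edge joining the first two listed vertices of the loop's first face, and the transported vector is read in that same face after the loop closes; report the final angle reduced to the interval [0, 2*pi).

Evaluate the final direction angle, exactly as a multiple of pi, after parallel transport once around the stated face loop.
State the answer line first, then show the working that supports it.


Answer: final direction angle = (19/12)*pi

enclosed vertex P3: corner angles sum to (11/6)*pi, defect = 2*pi - (11/6)*pi = pi/6
holonomy = initial angle + sum of enclosed defects (mod 2*pi), positive in the induced orientation
final angle = (17/12)*pi + pi/6 = (19/12)*pi (mod 2*pi)


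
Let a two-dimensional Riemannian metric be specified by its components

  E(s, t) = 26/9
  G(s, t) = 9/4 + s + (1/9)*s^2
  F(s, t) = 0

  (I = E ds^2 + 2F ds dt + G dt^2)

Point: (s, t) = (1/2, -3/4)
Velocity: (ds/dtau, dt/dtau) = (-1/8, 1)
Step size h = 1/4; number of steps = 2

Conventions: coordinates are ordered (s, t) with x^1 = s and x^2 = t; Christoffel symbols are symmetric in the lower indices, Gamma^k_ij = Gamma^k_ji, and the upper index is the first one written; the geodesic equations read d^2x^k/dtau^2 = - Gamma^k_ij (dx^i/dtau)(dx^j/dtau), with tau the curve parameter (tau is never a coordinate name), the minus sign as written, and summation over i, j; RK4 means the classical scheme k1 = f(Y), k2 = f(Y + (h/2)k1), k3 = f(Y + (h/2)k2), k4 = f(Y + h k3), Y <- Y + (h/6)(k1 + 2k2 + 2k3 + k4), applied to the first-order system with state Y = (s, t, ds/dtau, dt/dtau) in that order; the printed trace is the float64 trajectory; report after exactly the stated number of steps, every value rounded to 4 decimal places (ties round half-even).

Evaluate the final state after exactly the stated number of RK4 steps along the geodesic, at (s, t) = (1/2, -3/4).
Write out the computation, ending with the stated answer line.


f(Y) = (ds/dtau, dt/dtau, -Gamma^s_ij Y'^i Y'^j, -Gamma^t_ij Y'^i Y'^j) with the Gammas evaluated at the stage position; h = 0.250000; intermediate values shown to 6 dp
step 0: s = 0.5000, t = -0.7500, ds/dtau = -0.1250, dt/dtau = 1.0000
step 1:
  k1: at (s, t) = (0.500000, -0.750000), (ds/dtau, dt/dtau) = (-0.125000, 1.000000); Gamma_sss = 0.000000, Gamma_sst = 0.000000, Gamma_stt = -0.192308, Gamma_tss = 0.000000, Gamma_tst = 0.200000, Gamma_ttt = 0.000000; k1 = (-0.125000, 1.000000, 0.192308, 0.050000)
  k2: at (s, t) = (0.484375, -0.625000), (ds/dtau, dt/dtau) = (-0.100962, 1.006250); Gamma_sss = 0.000000, Gamma_sst = 0.000000, Gamma_stt = -0.191707, Gamma_tss = 0.000000, Gamma_tst = 0.200627, Gamma_ttt = 0.000000; k2 = (-0.100962, 1.006250, 0.194111, 0.040764)
  k3: at (s, t) = (0.487380, -0.624219), (ds/dtau, dt/dtau) = (-0.100736, 1.005096); Gamma_sss = 0.000000, Gamma_sst = 0.000000, Gamma_stt = -0.191822, Gamma_tss = 0.000000, Gamma_tst = 0.200506, Gamma_ttt = 0.000000; k3 = (-0.100736, 1.005096, 0.193782, 0.040602)
  k4: at (s, t) = (0.474816, -0.498726), (ds/dtau, dt/dtau) = (-0.076554, 1.010151); Gamma_sss = 0.000000, Gamma_sst = 0.000000, Gamma_stt = -0.191339, Gamma_tss = 0.000000, Gamma_tst = 0.201012, Gamma_ttt = 0.000000; k4 = (-0.076554, 1.010151, 0.195243, 0.031089)
  Y <- Y + (h/6)(k1 + 2k2 + 2k3 + k4): s = 0.4748, t = -0.4986, ds/dtau = -0.0765, dt/dtau = 1.0102
step 2:
  k1: at (s, t) = (0.474794, -0.498632), (ds/dtau, dt/dtau) = (-0.076528, 1.010159); Gamma_sss = 0.000000, Gamma_sst = 0.000000, Gamma_stt = -0.191338, Gamma_tss = 0.000000, Gamma_tst = 0.201013, Gamma_ttt = 0.000000; k1 = (-0.076528, 1.010159, 0.195246, 0.031079)
  k2: at (s, t) = (0.465228, -0.372362), (ds/dtau, dt/dtau) = (-0.052122, 1.014044); Gamma_sss = 0.000000, Gamma_sst = 0.000000, Gamma_stt = -0.190970, Gamma_tss = 0.000000, Gamma_tst = 0.201401, Gamma_ttt = 0.000000; k2 = (-0.052122, 1.014044, 0.196372, 0.021290)
  k3: at (s, t) = (0.468279, -0.371876), (ds/dtau, dt/dtau) = (-0.051981, 1.012820); Gamma_sss = 0.000000, Gamma_sst = 0.000000, Gamma_stt = -0.191088, Gamma_tss = 0.000000, Gamma_tst = 0.201277, Gamma_ttt = 0.000000; k3 = (-0.051981, 1.012820, 0.196019, 0.021193)
  k4: at (s, t) = (0.461798, -0.245426), (ds/dtau, dt/dtau) = (-0.027523, 1.015458); Gamma_sss = 0.000000, Gamma_sst = 0.000000, Gamma_stt = -0.190838, Gamma_tss = 0.000000, Gamma_tst = 0.201540, Gamma_ttt = 0.000000; k4 = (-0.027523, 1.015458, 0.196784, 0.011265)
  Y <- Y + (h/6)(k1 + 2k2 + 2k3 + k4): s = 0.4618, t = -0.2453, ds/dtau = -0.0275, dt/dtau = 1.0155

Answer: s = 0.4618, t = -0.2453, ds/dtau = -0.0275, dt/dtau = 1.0155


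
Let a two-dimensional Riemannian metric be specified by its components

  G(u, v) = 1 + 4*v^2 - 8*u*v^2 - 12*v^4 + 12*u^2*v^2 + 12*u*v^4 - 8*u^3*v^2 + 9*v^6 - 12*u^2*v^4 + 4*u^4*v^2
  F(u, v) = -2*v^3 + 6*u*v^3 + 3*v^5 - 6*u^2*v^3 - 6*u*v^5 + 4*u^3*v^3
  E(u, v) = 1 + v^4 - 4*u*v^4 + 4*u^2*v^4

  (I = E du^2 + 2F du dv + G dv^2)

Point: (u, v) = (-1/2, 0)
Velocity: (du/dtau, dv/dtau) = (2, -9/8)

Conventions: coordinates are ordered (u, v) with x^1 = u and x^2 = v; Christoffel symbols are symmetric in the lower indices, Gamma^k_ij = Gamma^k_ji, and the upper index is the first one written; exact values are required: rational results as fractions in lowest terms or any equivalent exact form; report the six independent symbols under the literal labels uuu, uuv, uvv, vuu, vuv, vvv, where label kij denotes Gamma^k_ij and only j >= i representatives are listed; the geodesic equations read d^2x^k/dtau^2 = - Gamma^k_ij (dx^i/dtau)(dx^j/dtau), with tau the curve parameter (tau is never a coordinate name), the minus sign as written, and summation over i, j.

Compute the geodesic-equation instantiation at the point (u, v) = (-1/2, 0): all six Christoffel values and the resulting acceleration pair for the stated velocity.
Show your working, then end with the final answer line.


E = 1, F = 0, G = 1 at the point
E_u = 0, E_v = 0, F_u = 0, F_v = 0, G_u = 0, G_v = 0
EG - F^2 = 1;  g^inv = (1) * [[1, 0], [0, 1]]
first-kind symbols [ij,l] = (1/2)(d_i g_jl + d_j g_il - d_l g_ij): [uu,u] = E_u/2 = 0, [uu,v] = F_u - E_v/2 = 0, [uv,u] = E_v/2 = 0, [uv,v] = G_u/2 = 0, [vv,u] = F_v - G_u/2 = 0, [vv,v] = G_v/2 = 0
Gamma^u_ij = (G*[ij,u] - F*[ij,v])/(EG - F^2), Gamma^v_ij = (E*[ij,v] - F*[ij,u])/(EG - F^2)
Gamma_uuu = 0, Gamma_uuv = 0, Gamma_uvv = 0, Gamma_vuu = 0, Gamma_vuv = 0, Gamma_vvv = 0
d^2u/dtau^2 = -(Gamma_uuu*(2)^2 + 2*Gamma_uuv*(2)*(-9/8) + Gamma_uvv*(-9/8)^2) = 0
d^2v/dtau^2 = -(Gamma_vuu*(2)^2 + 2*Gamma_vuv*(2)*(-9/8) + Gamma_vvv*(-9/8)^2) = 0

Answer: Gamma_uuu = 0, Gamma_uuv = 0, Gamma_uvv = 0, Gamma_vuu = 0, Gamma_vuv = 0, Gamma_vvv = 0; accelerations (d^2u/dtau^2, d^2v/dtau^2) = (0, 0)


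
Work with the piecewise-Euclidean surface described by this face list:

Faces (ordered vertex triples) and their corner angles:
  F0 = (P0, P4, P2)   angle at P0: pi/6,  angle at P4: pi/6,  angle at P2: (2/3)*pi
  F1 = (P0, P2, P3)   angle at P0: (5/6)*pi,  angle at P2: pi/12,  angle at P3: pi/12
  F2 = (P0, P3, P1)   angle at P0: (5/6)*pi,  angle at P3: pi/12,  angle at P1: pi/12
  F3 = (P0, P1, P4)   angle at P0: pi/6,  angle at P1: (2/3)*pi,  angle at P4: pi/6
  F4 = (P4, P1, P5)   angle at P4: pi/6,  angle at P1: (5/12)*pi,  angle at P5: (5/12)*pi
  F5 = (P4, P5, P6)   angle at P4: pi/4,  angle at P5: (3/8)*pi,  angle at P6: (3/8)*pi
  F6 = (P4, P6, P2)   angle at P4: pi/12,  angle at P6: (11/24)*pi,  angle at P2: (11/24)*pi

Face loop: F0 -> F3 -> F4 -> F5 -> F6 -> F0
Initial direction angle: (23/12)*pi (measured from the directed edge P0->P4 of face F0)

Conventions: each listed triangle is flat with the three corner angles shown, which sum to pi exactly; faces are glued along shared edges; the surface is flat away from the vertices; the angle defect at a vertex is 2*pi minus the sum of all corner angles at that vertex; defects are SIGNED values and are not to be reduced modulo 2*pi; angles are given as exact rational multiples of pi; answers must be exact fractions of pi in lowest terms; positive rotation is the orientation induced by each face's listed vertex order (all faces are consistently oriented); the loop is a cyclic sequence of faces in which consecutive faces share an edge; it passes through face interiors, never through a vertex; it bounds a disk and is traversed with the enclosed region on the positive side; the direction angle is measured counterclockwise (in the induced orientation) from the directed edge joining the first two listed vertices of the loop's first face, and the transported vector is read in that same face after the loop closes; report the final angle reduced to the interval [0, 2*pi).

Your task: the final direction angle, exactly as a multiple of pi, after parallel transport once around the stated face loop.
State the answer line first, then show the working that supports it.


Answer: final direction angle = (13/12)*pi

enclosed vertex P4: corner angles sum to (5/6)*pi, defect = 2*pi - (5/6)*pi = (7/6)*pi
by Gauss-Bonnet the loop rotates the vector by the enclosed defect sum (positive orientation, mod 2*pi)
final angle = (23/12)*pi + (7/6)*pi = (13/12)*pi (mod 2*pi)


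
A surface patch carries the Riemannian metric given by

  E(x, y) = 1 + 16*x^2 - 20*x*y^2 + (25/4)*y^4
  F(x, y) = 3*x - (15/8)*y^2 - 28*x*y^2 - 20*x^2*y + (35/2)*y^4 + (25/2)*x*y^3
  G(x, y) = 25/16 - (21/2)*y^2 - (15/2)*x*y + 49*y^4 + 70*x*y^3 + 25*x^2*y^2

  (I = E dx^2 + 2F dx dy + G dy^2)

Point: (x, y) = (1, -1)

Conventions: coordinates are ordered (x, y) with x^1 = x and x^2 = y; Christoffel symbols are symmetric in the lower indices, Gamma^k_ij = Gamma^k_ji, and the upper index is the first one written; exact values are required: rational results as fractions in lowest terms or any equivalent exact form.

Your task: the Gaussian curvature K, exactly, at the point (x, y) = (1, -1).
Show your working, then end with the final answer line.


E = 13/4, F = -15/8, G = 41/16, EG - F^2 = 77/16 at the point
E_x = 12, E_y = 15, F_x = 5/2, F_y = 29/4, G_x = -25/2, G_y = -45/2
E_yy = 35, F_xy = 107/2, G_xx = 50
Brioschi: K = (det M1 - det M2) / (EG - F^2)^2 with the standard first/second-derivative matrices M1, M2.
M1 = [[-E_yy/2 + F_xy - G_xx/2, E_x/2, F_x - E_y/2], [F_y - G_x/2, E, F], [G_y/2, F, G]] = [[11, 6, -5], [27/2, 13/4, -15/8], [-45/4, -15/8, 41/16]]; det M1 = -1349/16
M2 = [[0, E_y/2, G_x/2], [E_y/2, E, F], [G_x/2, F, G]] = [[0, 15/2, -25/4], [15/2, 13/4, -15/8], [-25/4, -15/8, 41/16]]; det M2 = -1525/16
det M1 - det M2 = 11; K = 11 / (77/16)^2 = 256/539

Answer: K = 256/539
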